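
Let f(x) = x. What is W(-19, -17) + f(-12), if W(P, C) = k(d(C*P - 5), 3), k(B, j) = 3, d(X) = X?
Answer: -9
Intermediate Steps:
W(P, C) = 3
W(-19, -17) + f(-12) = 3 - 12 = -9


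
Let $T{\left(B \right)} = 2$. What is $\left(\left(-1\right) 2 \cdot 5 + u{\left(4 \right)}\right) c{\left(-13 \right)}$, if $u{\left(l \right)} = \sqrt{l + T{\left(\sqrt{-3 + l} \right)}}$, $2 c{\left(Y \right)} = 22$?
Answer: $-110 + 11 \sqrt{6} \approx -83.056$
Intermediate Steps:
$c{\left(Y \right)} = 11$ ($c{\left(Y \right)} = \frac{1}{2} \cdot 22 = 11$)
$u{\left(l \right)} = \sqrt{2 + l}$ ($u{\left(l \right)} = \sqrt{l + 2} = \sqrt{2 + l}$)
$\left(\left(-1\right) 2 \cdot 5 + u{\left(4 \right)}\right) c{\left(-13 \right)} = \left(\left(-1\right) 2 \cdot 5 + \sqrt{2 + 4}\right) 11 = \left(\left(-2\right) 5 + \sqrt{6}\right) 11 = \left(-10 + \sqrt{6}\right) 11 = -110 + 11 \sqrt{6}$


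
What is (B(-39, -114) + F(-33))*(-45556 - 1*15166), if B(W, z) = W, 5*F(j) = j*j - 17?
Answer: -53253194/5 ≈ -1.0651e+7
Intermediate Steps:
F(j) = -17/5 + j²/5 (F(j) = (j*j - 17)/5 = (j² - 17)/5 = (-17 + j²)/5 = -17/5 + j²/5)
(B(-39, -114) + F(-33))*(-45556 - 1*15166) = (-39 + (-17/5 + (⅕)*(-33)²))*(-45556 - 1*15166) = (-39 + (-17/5 + (⅕)*1089))*(-45556 - 15166) = (-39 + (-17/5 + 1089/5))*(-60722) = (-39 + 1072/5)*(-60722) = (877/5)*(-60722) = -53253194/5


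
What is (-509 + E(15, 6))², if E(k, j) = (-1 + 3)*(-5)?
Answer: 269361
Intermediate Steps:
E(k, j) = -10 (E(k, j) = 2*(-5) = -10)
(-509 + E(15, 6))² = (-509 - 10)² = (-519)² = 269361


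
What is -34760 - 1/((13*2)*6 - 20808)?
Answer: -717863519/20652 ≈ -34760.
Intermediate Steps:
-34760 - 1/((13*2)*6 - 20808) = -34760 - 1/(26*6 - 20808) = -34760 - 1/(156 - 20808) = -34760 - 1/(-20652) = -34760 - 1*(-1/20652) = -34760 + 1/20652 = -717863519/20652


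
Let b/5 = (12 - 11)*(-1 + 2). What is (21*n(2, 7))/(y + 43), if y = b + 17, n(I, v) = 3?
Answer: 63/65 ≈ 0.96923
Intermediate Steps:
b = 5 (b = 5*((12 - 11)*(-1 + 2)) = 5*(1*1) = 5*1 = 5)
y = 22 (y = 5 + 17 = 22)
(21*n(2, 7))/(y + 43) = (21*3)/(22 + 43) = 63/65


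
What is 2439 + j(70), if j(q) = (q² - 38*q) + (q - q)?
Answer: 4679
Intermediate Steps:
j(q) = q² - 38*q (j(q) = (q² - 38*q) + 0 = q² - 38*q)
2439 + j(70) = 2439 + 70*(-38 + 70) = 2439 + 70*32 = 2439 + 2240 = 4679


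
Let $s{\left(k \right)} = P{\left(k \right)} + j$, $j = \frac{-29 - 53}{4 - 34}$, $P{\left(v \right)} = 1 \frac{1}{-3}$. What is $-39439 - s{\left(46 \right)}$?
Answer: $- \frac{197207}{5} \approx -39441.0$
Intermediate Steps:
$P{\left(v \right)} = - \frac{1}{3}$ ($P{\left(v \right)} = 1 \left(- \frac{1}{3}\right) = - \frac{1}{3}$)
$j = \frac{41}{15}$ ($j = - \frac{82}{-30} = \left(-82\right) \left(- \frac{1}{30}\right) = \frac{41}{15} \approx 2.7333$)
$s{\left(k \right)} = \frac{12}{5}$ ($s{\left(k \right)} = - \frac{1}{3} + \frac{41}{15} = \frac{12}{5}$)
$-39439 - s{\left(46 \right)} = -39439 - \frac{12}{5} = - \frac{197207}{5}$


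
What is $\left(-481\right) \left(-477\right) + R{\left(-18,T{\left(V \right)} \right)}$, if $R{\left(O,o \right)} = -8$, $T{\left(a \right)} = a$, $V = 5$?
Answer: $229429$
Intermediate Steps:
$\left(-481\right) \left(-477\right) + R{\left(-18,T{\left(V \right)} \right)} = \left(-481\right) \left(-477\right) - 8 = 229437 - 8 = 229429$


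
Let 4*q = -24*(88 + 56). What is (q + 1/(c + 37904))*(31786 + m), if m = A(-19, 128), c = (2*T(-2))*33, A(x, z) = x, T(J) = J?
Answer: -1036716267369/37772 ≈ -2.7447e+7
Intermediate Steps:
c = -132 (c = (2*(-2))*33 = -4*33 = -132)
q = -864 (q = (-24*(88 + 56))/4 = (-24*144)/4 = (1/4)*(-3456) = -864)
m = -19
(q + 1/(c + 37904))*(31786 + m) = (-864 + 1/(-132 + 37904))*(31786 - 19) = (-864 + 1/37772)*31767 = -32635007/37772*31767 = -1036716267369/37772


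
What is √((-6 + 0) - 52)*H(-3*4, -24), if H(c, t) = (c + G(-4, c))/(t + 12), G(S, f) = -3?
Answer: 5*I*√58/4 ≈ 9.5197*I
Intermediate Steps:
H(c, t) = (-3 + c)/(12 + t) (H(c, t) = (c - 3)/(t + 12) = (-3 + c)/(12 + t))
√((-6 + 0) - 52)*H(-3*4, -24) = √((-6 + 0) - 52)*((-3 - 3*4)/(12 - 24)) = √(-6 - 52)*((-3 - 12)/(-12)) = √(-58)*(-1/12*(-15)) = (I*√58)*(5/4) = 5*I*√58/4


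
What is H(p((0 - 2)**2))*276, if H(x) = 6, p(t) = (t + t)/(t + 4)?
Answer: 1656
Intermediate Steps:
p(t) = 2*t/(4 + t) (p(t) = (2*t)/(4 + t) = 2*t/(4 + t))
H(p((0 - 2)**2))*276 = 6*276 = 1656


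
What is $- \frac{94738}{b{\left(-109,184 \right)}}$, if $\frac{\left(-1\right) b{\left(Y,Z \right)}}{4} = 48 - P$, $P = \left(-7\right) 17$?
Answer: $\frac{47369}{334} \approx 141.82$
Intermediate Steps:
$P = -119$
$b{\left(Y,Z \right)} = -668$ ($b{\left(Y,Z \right)} = - 4 \left(48 - -119\right) = - 4 \left(48 + 119\right) = \left(-4\right) 167 = -668$)
$- \frac{94738}{b{\left(-109,184 \right)}} = - \frac{94738}{-668} = \left(-94738\right) \left(- \frac{1}{668}\right) = \frac{47369}{334}$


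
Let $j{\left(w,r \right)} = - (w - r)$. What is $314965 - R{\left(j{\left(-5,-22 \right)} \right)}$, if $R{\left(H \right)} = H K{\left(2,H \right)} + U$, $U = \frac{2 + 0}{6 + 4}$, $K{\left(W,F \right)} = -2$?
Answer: $\frac{1574654}{5} \approx 3.1493 \cdot 10^{5}$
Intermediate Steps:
$U = \frac{1}{5}$ ($U = \frac{2}{10} = 2 \cdot \frac{1}{10} = \frac{1}{5} \approx 0.2$)
$j{\left(w,r \right)} = r - w$
$R{\left(H \right)} = \frac{1}{5} - 2 H$ ($R{\left(H \right)} = H \left(-2\right) + \frac{1}{5} = - 2 H + \frac{1}{5} = \frac{1}{5} - 2 H$)
$314965 - R{\left(j{\left(-5,-22 \right)} \right)} = 314965 - \left(\frac{1}{5} - 2 \left(-22 - -5\right)\right) = 314965 - \left(\frac{1}{5} - 2 \left(-22 + 5\right)\right) = 314965 - \left(\frac{1}{5} - -34\right) = 314965 - \left(\frac{1}{5} + 34\right) = 314965 - \frac{171}{5} = \frac{1574654}{5}$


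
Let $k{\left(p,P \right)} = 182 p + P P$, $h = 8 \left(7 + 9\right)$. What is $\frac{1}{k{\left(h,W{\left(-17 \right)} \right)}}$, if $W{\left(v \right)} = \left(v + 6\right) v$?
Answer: $\frac{1}{58265} \approx 1.7163 \cdot 10^{-5}$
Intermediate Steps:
$W{\left(v \right)} = v \left(6 + v\right)$ ($W{\left(v \right)} = \left(6 + v\right) v = v \left(6 + v\right)$)
$h = 128$ ($h = 8 \cdot 16 = 128$)
$k{\left(p,P \right)} = P^{2} + 182 p$ ($k{\left(p,P \right)} = 182 p + P^{2} = P^{2} + 182 p$)
$\frac{1}{k{\left(h,W{\left(-17 \right)} \right)}} = \frac{1}{\left(- 17 \left(6 - 17\right)\right)^{2} + 182 \cdot 128} = \frac{1}{\left(\left(-17\right) \left(-11\right)\right)^{2} + 23296} = \frac{1}{187^{2} + 23296} = \frac{1}{34969 + 23296} = \frac{1}{58265}$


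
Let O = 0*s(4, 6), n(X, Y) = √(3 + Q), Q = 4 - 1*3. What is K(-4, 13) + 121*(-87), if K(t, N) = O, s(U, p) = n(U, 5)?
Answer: -10527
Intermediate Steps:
Q = 1 (Q = 4 - 3 = 1)
n(X, Y) = 2 (n(X, Y) = √(3 + 1) = √4 = 2)
s(U, p) = 2
O = 0 (O = 0*2 = 0)
K(t, N) = 0
K(-4, 13) + 121*(-87) = 0 + 121*(-87) = 0 - 10527 = -10527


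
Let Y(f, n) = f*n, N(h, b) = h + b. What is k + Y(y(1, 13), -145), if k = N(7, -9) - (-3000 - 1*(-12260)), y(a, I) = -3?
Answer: -8827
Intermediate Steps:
N(h, b) = b + h
k = -9262 (k = (-9 + 7) - (-3000 - 1*(-12260)) = -2 - (-3000 + 12260) = -2 - 1*9260 = -2 - 9260 = -9262)
k + Y(y(1, 13), -145) = -9262 - 3*(-145) = -9262 + 435 = -8827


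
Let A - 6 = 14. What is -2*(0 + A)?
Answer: -40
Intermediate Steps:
A = 20 (A = 6 + 14 = 20)
-2*(0 + A) = -2*(0 + 20) = -2*20 = -40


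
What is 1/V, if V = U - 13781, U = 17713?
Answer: 1/3932 ≈ 0.00025432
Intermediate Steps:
V = 3932 (V = 17713 - 13781 = 3932)
1/V = 1/3932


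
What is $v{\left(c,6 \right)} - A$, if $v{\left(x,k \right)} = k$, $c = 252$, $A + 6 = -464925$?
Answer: $464937$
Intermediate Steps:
$A = -464931$ ($A = -6 - 464925 = -464931$)
$v{\left(c,6 \right)} - A = 6 - -464931 = 6 + 464931 = 464937$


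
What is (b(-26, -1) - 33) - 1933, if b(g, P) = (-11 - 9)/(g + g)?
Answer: -25553/13 ≈ -1965.6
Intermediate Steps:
b(g, P) = -10/g (b(g, P) = -20*1/(2*g) = -10/g)
(b(-26, -1) - 33) - 1933 = (-10/(-26) - 33) - 1933 = (-10*(-1/26) - 33) - 1933 = (5/13 - 33) - 1933 = -424/13 - 1933 = -25553/13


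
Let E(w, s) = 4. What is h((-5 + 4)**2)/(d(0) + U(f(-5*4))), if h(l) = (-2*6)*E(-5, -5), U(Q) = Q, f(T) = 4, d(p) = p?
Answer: -12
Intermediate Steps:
h(l) = -48 (h(l) = -2*6*4 = -12*4 = -48)
h((-5 + 4)**2)/(d(0) + U(f(-5*4))) = -48/(0 + 4) = -48/4 = -48*1/4 = -12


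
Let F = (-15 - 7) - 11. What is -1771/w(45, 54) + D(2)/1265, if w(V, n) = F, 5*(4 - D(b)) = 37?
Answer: 1018274/18975 ≈ 53.664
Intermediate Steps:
F = -33 (F = -22 - 11 = -33)
D(b) = -17/5 (D(b) = 4 - ⅕*37 = 4 - 37/5 = -17/5)
w(V, n) = -33
-1771/w(45, 54) + D(2)/1265 = -1771/(-33) - 17/5/1265 = -1771*(-1/33) - 17/5*1/1265 = 161/3 - 17/6325 = 1018274/18975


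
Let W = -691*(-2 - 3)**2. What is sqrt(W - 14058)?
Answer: I*sqrt(31333) ≈ 177.01*I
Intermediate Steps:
W = -17275 (W = -691*(-5)**2 = -691*25 = -17275)
sqrt(W - 14058) = sqrt(-17275 - 14058) = sqrt(-31333) = I*sqrt(31333)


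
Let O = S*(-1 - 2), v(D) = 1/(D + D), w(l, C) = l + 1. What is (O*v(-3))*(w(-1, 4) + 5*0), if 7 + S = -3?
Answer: 0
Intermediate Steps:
w(l, C) = 1 + l
S = -10 (S = -7 - 3 = -10)
v(D) = 1/(2*D)
O = 30 (O = -10*(-1 - 2) = -10*(-3) = 30)
(O*v(-3))*(w(-1, 4) + 5*0) = (30*((1/2)/(-3)))*((1 - 1) + 5*0) = (30*((1/2)*(-1/3)))*(0 + 0) = (30*(-1/6))*0 = -5*0 = 0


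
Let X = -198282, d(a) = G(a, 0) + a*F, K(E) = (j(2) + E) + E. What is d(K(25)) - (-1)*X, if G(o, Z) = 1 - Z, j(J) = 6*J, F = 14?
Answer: -197413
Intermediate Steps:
K(E) = 12 + 2*E (K(E) = (6*2 + E) + E = (12 + E) + E = 12 + 2*E)
d(a) = 1 + 14*a (d(a) = (1 - 1*0) + a*14 = (1 + 0) + 14*a = 1 + 14*a)
d(K(25)) - (-1)*X = (1 + 14*(12 + 2*25)) - (-1)*(-198282) = (1 + 14*(12 + 50)) - 1*198282 = (1 + 14*62) - 198282 = (1 + 868) - 198282 = 869 - 198282 = -197413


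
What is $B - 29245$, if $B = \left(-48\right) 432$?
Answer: $-49981$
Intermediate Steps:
$B = -20736$
$B - 29245 = -20736 - 29245 = -49981$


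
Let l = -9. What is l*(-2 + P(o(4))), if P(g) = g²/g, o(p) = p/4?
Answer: 9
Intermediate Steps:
o(p) = p/4 (o(p) = p*(¼) = p/4)
P(g) = g
l*(-2 + P(o(4))) = -9*(-2 + (¼)*4) = -9*(-2 + 1) = -9*(-1) = 9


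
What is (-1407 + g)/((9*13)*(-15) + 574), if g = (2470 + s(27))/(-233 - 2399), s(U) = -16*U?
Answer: 1852631/1554196 ≈ 1.1920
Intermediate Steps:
g = -1019/1316 (g = (2470 - 16*27)/(-233 - 2399) = (2470 - 432)/(-2632) = 2038*(-1/2632) = -1019/1316 ≈ -0.77432)
(-1407 + g)/((9*13)*(-15) + 574) = (-1407 - 1019/1316)/((9*13)*(-15) + 574) = -1852631/(1316*(117*(-15) + 574)) = -1852631/(1316*(-1755 + 574)) = -1852631/1316/(-1181) = -1852631/1316*(-1/1181) = 1852631/1554196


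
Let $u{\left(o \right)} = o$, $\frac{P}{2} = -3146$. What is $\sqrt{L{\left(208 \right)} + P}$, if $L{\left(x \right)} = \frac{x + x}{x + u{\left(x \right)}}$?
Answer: $3 i \sqrt{699} \approx 79.316 i$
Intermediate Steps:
$P = -6292$ ($P = 2 \left(-3146\right) = -6292$)
$L{\left(x \right)} = 1$ ($L{\left(x \right)} = \frac{x + x}{x + x} = \frac{2 x}{2 x} = 2 x \frac{1}{2 x} = 1$)
$\sqrt{L{\left(208 \right)} + P} = \sqrt{1 - 6292} = \sqrt{-6291} = 3 i \sqrt{699}$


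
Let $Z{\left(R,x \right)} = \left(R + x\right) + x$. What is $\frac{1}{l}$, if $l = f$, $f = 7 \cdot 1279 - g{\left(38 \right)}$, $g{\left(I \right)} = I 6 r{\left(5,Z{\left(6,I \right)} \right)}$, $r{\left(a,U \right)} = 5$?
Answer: $\frac{1}{7813} \approx 0.00012799$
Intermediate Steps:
$Z{\left(R,x \right)} = R + 2 x$
$g{\left(I \right)} = 30 I$ ($g{\left(I \right)} = I 6 \cdot 5 = 6 I 5 = 30 I$)
$f = 7813$ ($f = 7 \cdot 1279 - 30 \cdot 38 = 8953 - 1140 = 7813$)
$l = 7813$
$\frac{1}{l} = \frac{1}{7813}$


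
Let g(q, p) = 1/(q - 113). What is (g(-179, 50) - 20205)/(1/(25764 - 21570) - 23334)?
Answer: 12372008517/14287968070 ≈ 0.86590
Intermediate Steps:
g(q, p) = 1/(-113 + q)
(g(-179, 50) - 20205)/(1/(25764 - 21570) - 23334) = (1/(-113 - 179) - 20205)/(1/(25764 - 21570) - 23334) = (1/(-292) - 20205)/(1/4194 - 23334) = (-1/292 - 20205)/(1/4194 - 23334) = -5899861/(292*(-97862795/4194)) = -5899861/292*(-4194/97862795) = 12372008517/14287968070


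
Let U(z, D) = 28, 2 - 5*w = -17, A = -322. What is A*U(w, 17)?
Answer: -9016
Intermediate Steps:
w = 19/5 (w = ⅖ - ⅕*(-17) = ⅖ + 17/5 = 19/5 ≈ 3.8000)
A*U(w, 17) = -322*28 = -9016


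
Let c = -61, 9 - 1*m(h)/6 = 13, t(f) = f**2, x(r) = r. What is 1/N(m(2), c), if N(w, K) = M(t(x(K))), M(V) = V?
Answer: 1/3721 ≈ 0.00026874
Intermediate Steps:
m(h) = -24 (m(h) = 54 - 6*13 = 54 - 78 = -24)
N(w, K) = K**2
1/N(m(2), c) = 1/((-61)**2) = 1/3721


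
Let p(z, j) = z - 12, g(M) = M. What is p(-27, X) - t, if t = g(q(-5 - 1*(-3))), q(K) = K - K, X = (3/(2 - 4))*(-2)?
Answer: -39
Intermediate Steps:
X = 3 (X = (3/(-2))*(-2) = (3*(-1/2))*(-2) = -3/2*(-2) = 3)
q(K) = 0
t = 0
p(z, j) = -12 + z
p(-27, X) - t = (-12 - 27) - 1*0 = -39 + 0 = -39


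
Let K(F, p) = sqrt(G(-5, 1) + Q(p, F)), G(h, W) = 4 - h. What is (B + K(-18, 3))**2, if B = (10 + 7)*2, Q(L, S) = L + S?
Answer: (34 + I*sqrt(6))**2 ≈ 1150.0 + 166.57*I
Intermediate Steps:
K(F, p) = sqrt(9 + F + p) (K(F, p) = sqrt((4 - 1*(-5)) + (p + F)) = sqrt((4 + 5) + (F + p)) = sqrt(9 + (F + p)) = sqrt(9 + F + p))
B = 34 (B = 17*2 = 34)
(B + K(-18, 3))**2 = (34 + sqrt(9 - 18 + 3))**2 = (34 + sqrt(-6))**2 = (34 + I*sqrt(6))**2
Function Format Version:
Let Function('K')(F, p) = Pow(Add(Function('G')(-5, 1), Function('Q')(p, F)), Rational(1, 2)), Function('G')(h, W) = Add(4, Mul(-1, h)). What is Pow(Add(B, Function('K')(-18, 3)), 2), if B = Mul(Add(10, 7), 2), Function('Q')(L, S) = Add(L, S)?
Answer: Pow(Add(34, Mul(I, Pow(6, Rational(1, 2)))), 2) ≈ Add(1150.0, Mul(166.57, I))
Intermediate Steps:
Function('K')(F, p) = Pow(Add(9, F, p), Rational(1, 2)) (Function('K')(F, p) = Pow(Add(Add(4, Mul(-1, -5)), Add(p, F)), Rational(1, 2)) = Pow(Add(Add(4, 5), Add(F, p)), Rational(1, 2)) = Pow(Add(9, Add(F, p)), Rational(1, 2)) = Pow(Add(9, F, p), Rational(1, 2)))
B = 34 (B = Mul(17, 2) = 34)
Pow(Add(B, Function('K')(-18, 3)), 2) = Pow(Add(34, Pow(Add(9, -18, 3), Rational(1, 2))), 2) = Pow(Add(34, Pow(-6, Rational(1, 2))), 2) = Pow(Add(34, Mul(I, Pow(6, Rational(1, 2)))), 2)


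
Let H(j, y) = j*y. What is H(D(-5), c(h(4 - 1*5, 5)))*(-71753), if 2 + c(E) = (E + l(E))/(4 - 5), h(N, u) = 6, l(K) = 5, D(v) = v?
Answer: -4663945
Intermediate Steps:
c(E) = -7 - E (c(E) = -2 + (E + 5)/(4 - 5) = -2 + (5 + E)/(-1) = -2 + (5 + E)*(-1) = -2 + (-5 - E) = -7 - E)
H(D(-5), c(h(4 - 1*5, 5)))*(-71753) = -5*(-7 - 1*6)*(-71753) = -5*(-7 - 6)*(-71753) = -5*(-13)*(-71753) = 65*(-71753) = -4663945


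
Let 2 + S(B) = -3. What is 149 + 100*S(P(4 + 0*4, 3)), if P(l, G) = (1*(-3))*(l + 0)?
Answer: -351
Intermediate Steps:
P(l, G) = -3*l
S(B) = -5 (S(B) = -2 - 3 = -5)
149 + 100*S(P(4 + 0*4, 3)) = 149 + 100*(-5) = 149 - 500 = -351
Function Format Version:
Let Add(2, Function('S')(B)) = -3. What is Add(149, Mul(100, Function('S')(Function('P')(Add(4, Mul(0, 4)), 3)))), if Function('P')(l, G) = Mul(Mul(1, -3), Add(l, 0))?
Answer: -351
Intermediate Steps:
Function('P')(l, G) = Mul(-3, l)
Function('S')(B) = -5 (Function('S')(B) = Add(-2, -3) = -5)
Add(149, Mul(100, Function('S')(Function('P')(Add(4, Mul(0, 4)), 3)))) = Add(149, Mul(100, -5)) = Add(149, -500) = -351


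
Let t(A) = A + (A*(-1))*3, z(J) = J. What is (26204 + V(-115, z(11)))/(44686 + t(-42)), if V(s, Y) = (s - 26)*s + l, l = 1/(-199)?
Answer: 844138/890923 ≈ 0.94749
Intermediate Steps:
t(A) = -2*A (t(A) = A - A*3 = A - 3*A = -2*A)
l = -1/199 ≈ -0.0050251
V(s, Y) = -1/199 + s*(-26 + s) (V(s, Y) = (s - 26)*s - 1/199 = (-26 + s)*s - 1/199 = s*(-26 + s) - 1/199 = -1/199 + s*(-26 + s))
(26204 + V(-115, z(11)))/(44686 + t(-42)) = (26204 + (-1/199 + (-115)² - 26*(-115)))/(44686 - 2*(-42)) = (26204 + (-1/199 + 13225 + 2990))/(44686 + 84) = (26204 + 3226784/199)/44770 = (8441380/199)*(1/44770) = 844138/890923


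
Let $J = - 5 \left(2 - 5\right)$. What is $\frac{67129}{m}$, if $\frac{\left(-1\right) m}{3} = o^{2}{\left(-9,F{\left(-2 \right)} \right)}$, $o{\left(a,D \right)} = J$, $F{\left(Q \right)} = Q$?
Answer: $- \frac{67129}{675} \approx -99.45$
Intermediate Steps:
$J = 15$ ($J = \left(-5\right) \left(-3\right) = 15$)
$o{\left(a,D \right)} = 15$
$m = -675$ ($m = - 3 \cdot 15^{2} = \left(-3\right) 225 = -675$)
$\frac{67129}{m} = \frac{67129}{-675} = 67129 \left(- \frac{1}{675}\right) = - \frac{67129}{675}$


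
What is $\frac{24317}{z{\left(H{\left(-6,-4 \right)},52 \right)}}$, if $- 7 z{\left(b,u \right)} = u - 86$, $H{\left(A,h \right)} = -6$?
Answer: $\frac{170219}{34} \approx 5006.4$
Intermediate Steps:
$z{\left(b,u \right)} = \frac{86}{7} - \frac{u}{7}$ ($z{\left(b,u \right)} = - \frac{u - 86}{7} = - \frac{-86 + u}{7} = \frac{86}{7} - \frac{u}{7}$)
$\frac{24317}{z{\left(H{\left(-6,-4 \right)},52 \right)}} = \frac{24317}{\frac{86}{7} - \frac{52}{7}} = \frac{24317}{\frac{34}{7}} = 24317 \cdot \frac{7}{34} = \frac{170219}{34}$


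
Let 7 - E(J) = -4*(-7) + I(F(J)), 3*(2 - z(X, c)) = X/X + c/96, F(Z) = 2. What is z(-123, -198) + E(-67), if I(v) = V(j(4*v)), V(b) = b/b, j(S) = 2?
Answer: -943/48 ≈ -19.646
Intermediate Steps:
z(X, c) = 5/3 - c/288 (z(X, c) = 2 - (X/X + c/96)/3 = 2 - (1 + c*(1/96))/3 = 2 - (1 + c/96)/3 = 2 + (-⅓ - c/288) = 5/3 - c/288)
V(b) = 1
I(v) = 1
E(J) = -22 (E(J) = 7 - (-4*(-7) + 1) = 7 - (28 + 1) = 7 - 1*29 = 7 - 29 = -22)
z(-123, -198) + E(-67) = (5/3 - 1/288*(-198)) - 22 = (5/3 + 11/16) - 22 = 113/48 - 22 = -943/48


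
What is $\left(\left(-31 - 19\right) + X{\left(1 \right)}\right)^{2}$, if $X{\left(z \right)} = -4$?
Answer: $2916$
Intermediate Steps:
$\left(\left(-31 - 19\right) + X{\left(1 \right)}\right)^{2} = \left(\left(-31 - 19\right) - 4\right)^{2} = \left(-50 - 4\right)^{2} = \left(-54\right)^{2} = 2916$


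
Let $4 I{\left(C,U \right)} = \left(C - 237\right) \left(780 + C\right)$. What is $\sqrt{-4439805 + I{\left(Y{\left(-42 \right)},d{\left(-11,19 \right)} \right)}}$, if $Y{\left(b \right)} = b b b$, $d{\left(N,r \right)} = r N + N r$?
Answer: $\sqrt{1357714470} \approx 36847.0$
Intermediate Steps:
$d{\left(N,r \right)} = 2 N r$ ($d{\left(N,r \right)} = N r + N r = 2 N r$)
$Y{\left(b \right)} = b^{3}$ ($Y{\left(b \right)} = b^{2} b = b^{3}$)
$I{\left(C,U \right)} = \frac{\left(-237 + C\right) \left(780 + C\right)}{4}$ ($I{\left(C,U \right)} = \frac{\left(C - 237\right) \left(780 + C\right)}{4} = \frac{\left(-237 + C\right) \left(780 + C\right)}{4}$)
$\sqrt{-4439805 + I{\left(Y{\left(-42 \right)},d{\left(-11,19 \right)} \right)}} = \sqrt{-4439805 + \left(-46215 + \frac{\left(\left(-42\right)^{3}\right)^{2}}{4} + \frac{543 \left(-42\right)^{3}}{4}\right)} = \sqrt{-4439805 + \left(-46215 + \frac{\left(-74088\right)^{2}}{4} + \frac{543}{4} \left(-74088\right)\right)} = \sqrt{-4439805 - -1362154275} = \sqrt{-4439805 + 1362154275} = \sqrt{1357714470}$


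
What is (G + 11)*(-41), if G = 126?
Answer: -5617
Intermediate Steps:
(G + 11)*(-41) = (126 + 11)*(-41) = 137*(-41) = -5617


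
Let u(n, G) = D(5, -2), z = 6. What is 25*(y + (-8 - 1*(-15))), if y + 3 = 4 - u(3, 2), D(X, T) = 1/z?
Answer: 1175/6 ≈ 195.83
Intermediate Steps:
D(X, T) = ⅙ (D(X, T) = 1/6 = ⅙)
u(n, G) = ⅙
y = ⅚ (y = -3 + (4 - 1*⅙) = -3 + (4 - ⅙) = -3 + 23/6 = ⅚ ≈ 0.83333)
25*(y + (-8 - 1*(-15))) = 25*(⅚ + (-8 - 1*(-15))) = 25*(⅚ + (-8 + 15)) = 25*(⅚ + 7) = 25*(47/6) = 1175/6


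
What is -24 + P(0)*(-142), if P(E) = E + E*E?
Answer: -24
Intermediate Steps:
P(E) = E + E²
-24 + P(0)*(-142) = -24 + (0*(1 + 0))*(-142) = -24 + (0*1)*(-142) = -24 + 0*(-142) = -24 + 0 = -24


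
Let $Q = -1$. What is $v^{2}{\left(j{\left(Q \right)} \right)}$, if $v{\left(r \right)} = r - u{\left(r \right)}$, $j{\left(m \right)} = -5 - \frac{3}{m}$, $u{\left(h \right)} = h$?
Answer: $0$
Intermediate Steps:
$j{\left(m \right)} = -5 - \frac{3}{m}$
$v{\left(r \right)} = 0$ ($v{\left(r \right)} = r - r = 0$)
$v^{2}{\left(j{\left(Q \right)} \right)} = 0^{2} = 0$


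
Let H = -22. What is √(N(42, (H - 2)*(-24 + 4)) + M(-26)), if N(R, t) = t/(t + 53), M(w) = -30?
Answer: I*√8266830/533 ≈ 5.3944*I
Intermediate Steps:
N(R, t) = t/(53 + t)
√(N(42, (H - 2)*(-24 + 4)) + M(-26)) = √(((-22 - 2)*(-24 + 4))/(53 + (-22 - 2)*(-24 + 4)) - 30) = √((-24*(-20))/(53 - 24*(-20)) - 30) = √(480/(53 + 480) - 30) = √(480/533 - 30) = √(-15510/533) = I*√8266830/533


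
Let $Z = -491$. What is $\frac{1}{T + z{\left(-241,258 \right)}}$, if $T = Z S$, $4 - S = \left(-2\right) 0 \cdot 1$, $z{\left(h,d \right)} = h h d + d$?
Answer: $\frac{1}{14983192} \approx 6.6741 \cdot 10^{-8}$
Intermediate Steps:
$z{\left(h,d \right)} = d + d h^{2}$ ($z{\left(h,d \right)} = h^{2} d + d = d h^{2} + d = d + d h^{2}$)
$S = 4$ ($S = 4 - \left(-2\right) 0 \cdot 1 = 4 - 0 \cdot 1 = 4 - 0 = 4 + 0 = 4$)
$T = -1964$ ($T = \left(-491\right) 4 = -1964$)
$\frac{1}{T + z{\left(-241,258 \right)}} = \frac{1}{-1964 + 258 \left(1 + \left(-241\right)^{2}\right)} = \frac{1}{-1964 + 258 \left(1 + 58081\right)} = \frac{1}{-1964 + 258 \cdot 58082} = \frac{1}{-1964 + 14985156} = \frac{1}{14983192}$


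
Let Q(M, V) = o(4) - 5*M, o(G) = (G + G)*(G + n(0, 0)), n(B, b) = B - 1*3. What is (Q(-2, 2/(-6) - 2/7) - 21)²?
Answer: 9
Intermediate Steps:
n(B, b) = -3 + B (n(B, b) = B - 3 = -3 + B)
o(G) = 2*G*(-3 + G) (o(G) = (G + G)*(G + (-3 + 0)) = (2*G)*(G - 3) = (2*G)*(-3 + G) = 2*G*(-3 + G))
Q(M, V) = 8 - 5*M (Q(M, V) = 2*4*(-3 + 4) - 5*M = 2*4*1 - 5*M = 8 - 5*M)
(Q(-2, 2/(-6) - 2/7) - 21)² = ((8 - 5*(-2)) - 21)² = ((8 + 10) - 21)² = (18 - 21)² = (-3)² = 9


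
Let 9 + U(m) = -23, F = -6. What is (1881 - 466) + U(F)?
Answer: 1383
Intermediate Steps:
U(m) = -32 (U(m) = -9 - 23 = -32)
(1881 - 466) + U(F) = (1881 - 466) - 32 = 1415 - 32 = 1383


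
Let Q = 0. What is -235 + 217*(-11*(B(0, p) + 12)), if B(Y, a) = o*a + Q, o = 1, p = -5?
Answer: -16944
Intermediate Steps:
B(Y, a) = a (B(Y, a) = 1*a + 0 = a + 0 = a)
-235 + 217*(-11*(B(0, p) + 12)) = -235 + 217*(-11*(-5 + 12)) = -235 + 217*(-11*7) = -235 + 217*(-77) = -235 - 16709 = -16944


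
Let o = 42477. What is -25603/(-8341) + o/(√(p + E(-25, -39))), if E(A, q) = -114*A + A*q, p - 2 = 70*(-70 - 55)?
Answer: 25603/8341 - 14159*I*√547/547 ≈ 3.0695 - 605.4*I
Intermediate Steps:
p = -8748 (p = 2 + 70*(-70 - 55) = 2 + 70*(-125) = 2 - 8750 = -8748)
-25603/(-8341) + o/(√(p + E(-25, -39))) = -25603/(-8341) + 42477/(√(-8748 - 25*(-114 - 39))) = -25603*(-1/8341) + 42477/(√(-8748 - 25*(-153))) = 25603/8341 + 42477/(√(-8748 + 3825)) = 25603/8341 + 42477/(√(-4923)) = 25603/8341 + 42477/((3*I*√547)) = 25603/8341 + 42477*(-I*√547/1641) = 25603/8341 - 14159*I*√547/547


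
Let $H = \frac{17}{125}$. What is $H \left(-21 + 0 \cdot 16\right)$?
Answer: $- \frac{357}{125} \approx -2.856$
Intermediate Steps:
$H = \frac{17}{125}$ ($H = 17 \cdot \frac{1}{125} = \frac{17}{125} \approx 0.136$)
$H \left(-21 + 0 \cdot 16\right) = \frac{17 \left(-21 + 0 \cdot 16\right)}{125} = \frac{17 \left(-21 + 0\right)}{125} = \frac{17}{125} \left(-21\right) = - \frac{357}{125}$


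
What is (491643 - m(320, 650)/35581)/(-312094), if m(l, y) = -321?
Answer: -8746574952/5552308307 ≈ -1.5753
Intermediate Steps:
(491643 - m(320, 650)/35581)/(-312094) = (491643 - (-321)/35581)/(-312094) = (491643 - (-321)/35581)*(-1/312094) = (491643 - 1*(-321/35581))*(-1/312094) = (491643 + 321/35581)*(-1/312094) = (17493149904/35581)*(-1/312094) = -8746574952/5552308307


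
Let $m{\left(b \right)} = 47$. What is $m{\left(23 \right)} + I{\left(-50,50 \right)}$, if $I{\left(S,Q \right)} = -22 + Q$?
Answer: $75$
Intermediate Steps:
$m{\left(23 \right)} + I{\left(-50,50 \right)} = 47 + \left(-22 + 50\right) = 47 + 28 = 75$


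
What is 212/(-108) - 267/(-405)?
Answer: -176/135 ≈ -1.3037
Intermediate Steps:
212/(-108) - 267/(-405) = 212*(-1/108) - 267*(-1/405) = -53/27 + 89/135 = -176/135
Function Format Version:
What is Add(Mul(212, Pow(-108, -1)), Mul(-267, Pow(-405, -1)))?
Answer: Rational(-176, 135) ≈ -1.3037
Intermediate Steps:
Add(Mul(212, Pow(-108, -1)), Mul(-267, Pow(-405, -1))) = Add(Mul(212, Rational(-1, 108)), Mul(-267, Rational(-1, 405))) = Add(Rational(-53, 27), Rational(89, 135)) = Rational(-176, 135)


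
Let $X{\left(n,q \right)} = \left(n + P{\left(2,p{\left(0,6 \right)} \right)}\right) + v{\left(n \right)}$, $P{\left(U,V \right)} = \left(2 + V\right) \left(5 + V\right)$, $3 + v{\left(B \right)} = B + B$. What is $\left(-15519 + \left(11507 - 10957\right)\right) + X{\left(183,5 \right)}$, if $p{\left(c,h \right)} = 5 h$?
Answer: $-13303$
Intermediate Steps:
$v{\left(B \right)} = -3 + 2 B$ ($v{\left(B \right)} = -3 + \left(B + B\right) = -3 + 2 B$)
$X{\left(n,q \right)} = 1117 + 3 n$ ($X{\left(n,q \right)} = \left(n + \left(10 + \left(5 \cdot 6\right)^{2} + 7 \cdot 5 \cdot 6\right)\right) + \left(-3 + 2 n\right) = \left(n + \left(10 + 30^{2} + 7 \cdot 30\right)\right) + \left(-3 + 2 n\right) = \left(n + \left(10 + 900 + 210\right)\right) + \left(-3 + 2 n\right) = \left(n + 1120\right) + \left(-3 + 2 n\right) = \left(1120 + n\right) + \left(-3 + 2 n\right) = 1117 + 3 n$)
$\left(-15519 + \left(11507 - 10957\right)\right) + X{\left(183,5 \right)} = \left(-15519 + \left(11507 - 10957\right)\right) + \left(1117 + 3 \cdot 183\right) = \left(-15519 + \left(11507 - 10957\right)\right) + \left(1117 + 549\right) = \left(-15519 + 550\right) + 1666 = -14969 + 1666 = -13303$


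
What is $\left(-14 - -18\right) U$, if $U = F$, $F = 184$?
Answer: $736$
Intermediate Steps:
$U = 184$
$\left(-14 - -18\right) U = \left(-14 - -18\right) 184 = \left(-14 + 18\right) 184 = 4 \cdot 184 = 736$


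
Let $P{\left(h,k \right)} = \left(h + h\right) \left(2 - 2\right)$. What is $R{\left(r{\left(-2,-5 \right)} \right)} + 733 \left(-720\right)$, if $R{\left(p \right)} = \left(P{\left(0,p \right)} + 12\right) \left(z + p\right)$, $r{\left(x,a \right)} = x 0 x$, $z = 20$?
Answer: $-527520$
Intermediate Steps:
$P{\left(h,k \right)} = 0$ ($P{\left(h,k \right)} = 2 h 0 = 0$)
$r{\left(x,a \right)} = 0$ ($r{\left(x,a \right)} = 0 x = 0$)
$R{\left(p \right)} = 240 + 12 p$ ($R{\left(p \right)} = \left(0 + 12\right) \left(20 + p\right) = 12 \left(20 + p\right) = 240 + 12 p$)
$R{\left(r{\left(-2,-5 \right)} \right)} + 733 \left(-720\right) = \left(240 + 12 \cdot 0\right) + 733 \left(-720\right) = \left(240 + 0\right) - 527760 = 240 - 527760 = -527520$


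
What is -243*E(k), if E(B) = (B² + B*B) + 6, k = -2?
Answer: -3402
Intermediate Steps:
E(B) = 6 + 2*B² (E(B) = (B² + B²) + 6 = 2*B² + 6 = 6 + 2*B²)
-243*E(k) = -243*(6 + 2*(-2)²) = -243*(6 + 2*4) = -243*(6 + 8) = -243*14 = -3402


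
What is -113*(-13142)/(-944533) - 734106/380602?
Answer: -629299410095/179745574433 ≈ -3.5011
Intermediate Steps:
-113*(-13142)/(-944533) - 734106/380602 = 1485046*(-1/944533) - 734106*1/380602 = -1485046/944533 - 367053/190301 = -629299410095/179745574433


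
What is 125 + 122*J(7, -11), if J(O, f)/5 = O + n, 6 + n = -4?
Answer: -1705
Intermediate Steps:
n = -10 (n = -6 - 4 = -10)
J(O, f) = -50 + 5*O (J(O, f) = 5*(O - 10) = 5*(-10 + O) = -50 + 5*O)
125 + 122*J(7, -11) = 125 + 122*(-50 + 5*7) = 125 + 122*(-50 + 35) = 125 + 122*(-15) = 125 - 1830 = -1705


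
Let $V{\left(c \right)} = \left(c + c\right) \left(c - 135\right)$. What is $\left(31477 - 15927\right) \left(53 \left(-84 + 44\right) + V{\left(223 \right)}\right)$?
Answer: $577340400$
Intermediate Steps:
$V{\left(c \right)} = 2 c \left(-135 + c\right)$
$\left(31477 - 15927\right) \left(53 \left(-84 + 44\right) + V{\left(223 \right)}\right) = \left(31477 - 15927\right) \left(53 \left(-84 + 44\right) + 2 \cdot 223 \left(-135 + 223\right)\right) = 15550 \left(53 \left(-40\right) + 2 \cdot 223 \cdot 88\right) = 15550 \left(-2120 + 39248\right) = 15550 \cdot 37128 = 577340400$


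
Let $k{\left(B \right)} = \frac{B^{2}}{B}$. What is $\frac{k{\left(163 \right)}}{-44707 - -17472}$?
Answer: $- \frac{163}{27235} \approx -0.0059849$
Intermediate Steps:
$k{\left(B \right)} = B$
$\frac{k{\left(163 \right)}}{-44707 - -17472} = \frac{163}{-44707 - -17472} = \frac{163}{-44707 + 17472} = \frac{163}{-27235} = 163 \left(- \frac{1}{27235}\right) = - \frac{163}{27235}$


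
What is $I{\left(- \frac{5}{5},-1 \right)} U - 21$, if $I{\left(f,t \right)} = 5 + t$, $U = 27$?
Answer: $87$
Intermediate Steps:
$I{\left(- \frac{5}{5},-1 \right)} U - 21 = \left(5 - 1\right) 27 - 21 = 4 \cdot 27 - 21 = 108 - 21 = 87$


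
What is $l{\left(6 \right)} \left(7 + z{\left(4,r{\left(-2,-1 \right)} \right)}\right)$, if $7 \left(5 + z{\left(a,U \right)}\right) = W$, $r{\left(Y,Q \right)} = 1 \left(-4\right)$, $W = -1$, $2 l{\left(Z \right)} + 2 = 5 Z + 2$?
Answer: $\frac{195}{7} \approx 27.857$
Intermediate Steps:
$l{\left(Z \right)} = \frac{5 Z}{2}$ ($l{\left(Z \right)} = -1 + \frac{5 Z + 2}{2} = -1 + \frac{2 + 5 Z}{2} = -1 + \left(1 + \frac{5 Z}{2}\right) = \frac{5 Z}{2}$)
$r{\left(Y,Q \right)} = -4$
$z{\left(a,U \right)} = - \frac{36}{7}$ ($z{\left(a,U \right)} = -5 + \frac{1}{7} \left(-1\right) = -5 - \frac{1}{7} = - \frac{36}{7}$)
$l{\left(6 \right)} \left(7 + z{\left(4,r{\left(-2,-1 \right)} \right)}\right) = \frac{5}{2} \cdot 6 \left(7 - \frac{36}{7}\right) = 15 \cdot \frac{13}{7} = \frac{195}{7}$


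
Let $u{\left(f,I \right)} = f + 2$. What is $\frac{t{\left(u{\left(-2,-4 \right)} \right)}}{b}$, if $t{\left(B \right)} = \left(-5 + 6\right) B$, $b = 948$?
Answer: $0$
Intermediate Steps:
$u{\left(f,I \right)} = 2 + f$
$t{\left(B \right)} = B$ ($t{\left(B \right)} = 1 B = B$)
$\frac{t{\left(u{\left(-2,-4 \right)} \right)}}{b} = \frac{2 - 2}{948} = 0 \cdot \frac{1}{948} = 0$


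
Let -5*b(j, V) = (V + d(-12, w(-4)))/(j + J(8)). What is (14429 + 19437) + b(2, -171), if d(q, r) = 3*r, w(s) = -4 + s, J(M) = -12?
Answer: 338621/10 ≈ 33862.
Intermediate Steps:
b(j, V) = -(-24 + V)/(5*(-12 + j)) (b(j, V) = -(V + 3*(-4 - 4))/(5*(j - 12)) = -(V + 3*(-8))/(5*(-12 + j)) = -(V - 24)/(5*(-12 + j)) = -(-24 + V)/(5*(-12 + j)))
(14429 + 19437) + b(2, -171) = (14429 + 19437) + (24 - 1*(-171))/(5*(-12 + 2)) = 33866 + (⅕)*(24 + 171)/(-10) = 33866 + (⅕)*(-⅒)*195 = 33866 - 39/10 = 338621/10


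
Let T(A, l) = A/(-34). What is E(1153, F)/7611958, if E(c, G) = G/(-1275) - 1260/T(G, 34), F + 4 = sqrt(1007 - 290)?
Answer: 109243402/3401688880725 + 54620299*sqrt(717)/6803377761450 ≈ 0.00024709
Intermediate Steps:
T(A, l) = -A/34 (T(A, l) = A*(-1/34) = -A/34)
F = -4 + sqrt(717) (F = -4 + sqrt(1007 - 290) = -4 + sqrt(717) ≈ 22.777)
E(c, G) = 42840/G - G/1275 (E(c, G) = G/(-1275) - 1260*(-34/G) = G*(-1/1275) - (-42840)/G = -G/1275 + 42840/G = 42840/G - G/1275)
E(1153, F)/7611958 = (42840/(-4 + sqrt(717)) - (-4 + sqrt(717))/1275)/7611958 = (42840/(-4 + sqrt(717)) + (4/1275 - sqrt(717)/1275))*(1/7611958) = (4/1275 + 42840/(-4 + sqrt(717)) - sqrt(717)/1275)*(1/7611958) = 2/4852623225 - sqrt(717)/9705246450 + 21420/(3805979*(-4 + sqrt(717)))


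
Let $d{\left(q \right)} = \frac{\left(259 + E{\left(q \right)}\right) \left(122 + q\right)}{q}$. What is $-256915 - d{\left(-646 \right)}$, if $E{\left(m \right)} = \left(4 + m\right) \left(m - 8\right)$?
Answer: $- \frac{193056819}{323} \approx -5.977 \cdot 10^{5}$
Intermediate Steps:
$E{\left(m \right)} = \left(-8 + m\right) \left(4 + m\right)$ ($E{\left(m \right)} = \left(4 + m\right) \left(-8 + m\right) = \left(-8 + m\right) \left(4 + m\right)$)
$d{\left(q \right)} = \frac{\left(122 + q\right) \left(227 + q^{2} - 4 q\right)}{q}$ ($d{\left(q \right)} = \frac{\left(259 - \left(32 - q^{2} + 4 q\right)\right) \left(122 + q\right)}{q} = \frac{\left(227 + q^{2} - 4 q\right) \left(122 + q\right)}{q} = \frac{\left(122 + q\right) \left(227 + q^{2} - 4 q\right)}{q}$)
$-256915 - d{\left(-646 \right)} = -256915 - \left(-261 + \left(-646\right)^{2} + 118 \left(-646\right) + \frac{27694}{-646}\right) = -256915 - \left(-261 + 417316 - 76228 + 27694 \left(- \frac{1}{646}\right)\right) = -256915 - \left(-261 + 417316 - 76228 - \frac{13847}{323}\right) = -256915 - \frac{110073274}{323} = - \frac{193056819}{323}$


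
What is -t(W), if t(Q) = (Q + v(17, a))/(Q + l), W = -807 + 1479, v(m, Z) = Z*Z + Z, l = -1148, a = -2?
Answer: 337/238 ≈ 1.4160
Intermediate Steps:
v(m, Z) = Z + Z**2 (v(m, Z) = Z**2 + Z = Z + Z**2)
W = 672
t(Q) = (2 + Q)/(-1148 + Q) (t(Q) = (Q - 2*(1 - 2))/(Q - 1148) = (Q - 2*(-1))/(-1148 + Q) = (Q + 2)/(-1148 + Q) = (2 + Q)/(-1148 + Q))
-t(W) = -(2 + 672)/(-1148 + 672) = -674/(-476) = -(-1)*674/476 = -1*(-337/238) = 337/238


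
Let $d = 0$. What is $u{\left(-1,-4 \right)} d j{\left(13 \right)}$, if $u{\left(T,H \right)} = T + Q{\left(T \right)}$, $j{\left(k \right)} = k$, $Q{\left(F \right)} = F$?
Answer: $0$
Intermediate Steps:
$u{\left(T,H \right)} = 2 T$ ($u{\left(T,H \right)} = T + T = 2 T$)
$u{\left(-1,-4 \right)} d j{\left(13 \right)} = 2 \left(-1\right) 0 \cdot 13 = \left(-2\right) 0 \cdot 13 = 0 \cdot 13 = 0$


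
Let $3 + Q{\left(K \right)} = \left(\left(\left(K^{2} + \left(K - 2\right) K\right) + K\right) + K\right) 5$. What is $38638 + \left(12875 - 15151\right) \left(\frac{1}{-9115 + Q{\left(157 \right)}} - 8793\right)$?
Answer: $\frac{1189916519989}{59343} \approx 2.0052 \cdot 10^{7}$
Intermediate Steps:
$Q{\left(K \right)} = -3 + 5 K^{2} + 10 K + 5 K \left(-2 + K\right)$ ($Q{\left(K \right)} = -3 + \left(\left(\left(K^{2} + \left(K - 2\right) K\right) + K\right) + K\right) 5 = -3 + \left(\left(\left(K^{2} + \left(-2 + K\right) K\right) + K\right) + K\right) 5 = -3 + \left(\left(\left(K^{2} + K \left(-2 + K\right)\right) + K\right) + K\right) 5 = -3 + \left(\left(K + K^{2} + K \left(-2 + K\right)\right) + K\right) 5 = -3 + \left(K^{2} + 2 K + K \left(-2 + K\right)\right) 5 = -3 + \left(5 K^{2} + 10 K + 5 K \left(-2 + K\right)\right) = -3 + 5 K^{2} + 10 K + 5 K \left(-2 + K\right)$)
$38638 + \left(12875 - 15151\right) \left(\frac{1}{-9115 + Q{\left(157 \right)}} - 8793\right) = 38638 + \left(12875 - 15151\right) \left(\frac{1}{-9115 - \left(3 - 10 \cdot 157^{2}\right)} - 8793\right) = 38638 - 2276 \left(\frac{1}{-9115 + \left(-3 + 10 \cdot 24649\right)} - 8793\right) = 38638 - 2276 \left(\frac{1}{-9115 + \left(-3 + 246490\right)} - 8793\right) = 38638 - 2276 \left(\frac{1}{-9115 + 246487} - 8793\right) = 38638 - 2276 \left(\frac{1}{237372} - 8793\right) = 38638 - - \frac{1187623625155}{59343} = 38638 + \frac{1187623625155}{59343} = \frac{1189916519989}{59343}$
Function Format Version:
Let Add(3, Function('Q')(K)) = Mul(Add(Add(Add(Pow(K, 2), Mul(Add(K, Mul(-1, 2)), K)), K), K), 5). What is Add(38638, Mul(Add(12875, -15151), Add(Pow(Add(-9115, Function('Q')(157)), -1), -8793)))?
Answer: Rational(1189916519989, 59343) ≈ 2.0052e+7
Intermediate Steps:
Function('Q')(K) = Add(-3, Mul(5, Pow(K, 2)), Mul(10, K), Mul(5, K, Add(-2, K))) (Function('Q')(K) = Add(-3, Mul(Add(Add(Add(Pow(K, 2), Mul(Add(K, Mul(-1, 2)), K)), K), K), 5)) = Add(-3, Mul(Add(Add(Add(Pow(K, 2), Mul(Add(K, -2), K)), K), K), 5)) = Add(-3, Mul(Add(Add(Add(Pow(K, 2), Mul(Add(-2, K), K)), K), K), 5)) = Add(-3, Mul(Add(Add(Add(Pow(K, 2), Mul(K, Add(-2, K))), K), K), 5)) = Add(-3, Mul(Add(Add(K, Pow(K, 2), Mul(K, Add(-2, K))), K), 5)) = Add(-3, Mul(Add(Pow(K, 2), Mul(2, K), Mul(K, Add(-2, K))), 5)) = Add(-3, Add(Mul(5, Pow(K, 2)), Mul(10, K), Mul(5, K, Add(-2, K)))) = Add(-3, Mul(5, Pow(K, 2)), Mul(10, K), Mul(5, K, Add(-2, K))))
Add(38638, Mul(Add(12875, -15151), Add(Pow(Add(-9115, Function('Q')(157)), -1), -8793))) = Add(38638, Mul(Add(12875, -15151), Add(Pow(Add(-9115, Add(-3, Mul(10, Pow(157, 2)))), -1), -8793))) = Add(38638, Mul(-2276, Add(Pow(Add(-9115, Add(-3, Mul(10, 24649))), -1), -8793))) = Add(38638, Mul(-2276, Add(Pow(Add(-9115, Add(-3, 246490)), -1), -8793))) = Add(38638, Mul(-2276, Add(Pow(Add(-9115, 246487), -1), -8793))) = Add(38638, Mul(-2276, Add(Pow(237372, -1), -8793))) = Add(38638, Mul(-2276, Add(Rational(1, 237372), -8793))) = Add(38638, Mul(-2276, Rational(-2087211995, 237372))) = Add(38638, Rational(1187623625155, 59343)) = Rational(1189916519989, 59343)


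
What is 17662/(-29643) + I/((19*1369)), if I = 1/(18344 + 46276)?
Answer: -9895611304399/16608289332420 ≈ -0.59582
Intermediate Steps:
I = 1/64620 ≈ 1.5475e-5
17662/(-29643) + I/((19*1369)) = 17662/(-29643) + 1/(64620*((19*1369))) = 17662*(-1/29643) + (1/64620)/26011 = -17662/29643 + (1/64620)*(1/26011) = -17662/29643 + 1/1680830820 = -9895611304399/16608289332420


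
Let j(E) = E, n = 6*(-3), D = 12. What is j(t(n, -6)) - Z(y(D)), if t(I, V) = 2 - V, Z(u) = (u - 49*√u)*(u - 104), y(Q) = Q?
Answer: 1112 - 9016*√3 ≈ -14504.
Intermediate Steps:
Z(u) = (-104 + u)*(u - 49*√u) (Z(u) = (u - 49*√u)*(-104 + u) = (-104 + u)*(u - 49*√u))
n = -18
j(t(n, -6)) - Z(y(D)) = (2 - 1*(-6)) - (12² - 104*12 - 1176*√3 + 5096*√12) = (2 + 6) - (144 - 1248 - 1176*√3 + 5096*(2*√3)) = 8 - (144 - 1248 - 1176*√3 + 10192*√3) = 8 - (-1104 + 9016*√3) = 8 + (1104 - 9016*√3) = 1112 - 9016*√3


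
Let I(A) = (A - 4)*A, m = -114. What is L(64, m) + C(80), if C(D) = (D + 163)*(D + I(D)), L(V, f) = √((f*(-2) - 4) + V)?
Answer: 1496880 + 12*√2 ≈ 1.4969e+6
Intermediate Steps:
L(V, f) = √(-4 + V - 2*f) (L(V, f) = √((-2*f - 4) + V) = √((-4 - 2*f) + V) = √(-4 + V - 2*f))
I(A) = A*(-4 + A) (I(A) = (-4 + A)*A = A*(-4 + A))
C(D) = (163 + D)*(D + D*(-4 + D)) (C(D) = (D + 163)*(D + D*(-4 + D)) = (163 + D)*(D + D*(-4 + D)))
L(64, m) + C(80) = √(-4 + 64 - 2*(-114)) + 80*(-489 + 80² + 160*80) = √(-4 + 64 + 228) + 80*(-489 + 6400 + 12800) = √288 + 80*18711 = 12*√2 + 1496880 = 1496880 + 12*√2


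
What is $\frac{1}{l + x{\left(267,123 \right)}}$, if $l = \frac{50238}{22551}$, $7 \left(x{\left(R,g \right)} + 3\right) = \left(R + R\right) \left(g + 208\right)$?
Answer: $\frac{52619}{1328619183} \approx 3.9604 \cdot 10^{-5}$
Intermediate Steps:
$x{\left(R,g \right)} = -3 + \frac{2 R \left(208 + g\right)}{7}$ ($x{\left(R,g \right)} = -3 + \frac{\left(R + R\right) \left(g + 208\right)}{7} = -3 + \frac{2 R \left(208 + g\right)}{7}$)
$l = \frac{16746}{7517}$ ($l = 50238 \cdot \frac{1}{22551} = \frac{16746}{7517} \approx 2.2277$)
$\frac{1}{l + x{\left(267,123 \right)}} = \frac{1}{\frac{16746}{7517} + \left(-3 + \frac{416}{7} \cdot 267 + \frac{2}{7} \cdot 267 \cdot 123\right)} = \frac{1}{\frac{16746}{7517} + \left(-3 + \frac{111072}{7} + \frac{65682}{7}\right)} = \frac{1}{\frac{16746}{7517} + \frac{176733}{7}} = \frac{1}{\frac{1328619183}{52619}} = \frac{52619}{1328619183}$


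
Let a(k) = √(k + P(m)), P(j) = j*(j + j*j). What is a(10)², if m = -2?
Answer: 6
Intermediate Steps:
P(j) = j*(j + j²)
a(k) = √(-4 + k) (a(k) = √(k + (-2)²*(1 - 2)) = √(k + 4*(-1)) = √(k - 4) = √(-4 + k))
a(10)² = (√(-4 + 10))² = (√6)² = 6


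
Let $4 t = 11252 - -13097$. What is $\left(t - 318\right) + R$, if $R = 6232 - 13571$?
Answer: $- \frac{6279}{4} \approx -1569.8$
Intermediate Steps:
$t = \frac{24349}{4}$ ($t = \frac{11252 - -13097}{4} = \frac{11252 + 13097}{4} = \frac{1}{4} \cdot 24349 = \frac{24349}{4} \approx 6087.3$)
$R = -7339$
$\left(t - 318\right) + R = \left(\frac{24349}{4} - 318\right) - 7339 = \frac{23077}{4} - 7339 = - \frac{6279}{4}$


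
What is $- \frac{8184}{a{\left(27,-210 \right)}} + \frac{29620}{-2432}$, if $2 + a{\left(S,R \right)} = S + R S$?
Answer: $- \frac{36825353}{3432160} \approx -10.729$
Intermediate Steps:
$a{\left(S,R \right)} = -2 + S + R S$ ($a{\left(S,R \right)} = -2 + \left(S + R S\right) = -2 + S + R S$)
$- \frac{8184}{a{\left(27,-210 \right)}} + \frac{29620}{-2432} = - \frac{8184}{-2 + 27 - 5670} + \frac{29620}{-2432} = - \frac{8184}{-2 + 27 - 5670} + 29620 \left(- \frac{1}{2432}\right) = - \frac{8184}{-5645} - \frac{7405}{608} = \left(-8184\right) \left(- \frac{1}{5645}\right) - \frac{7405}{608} = \frac{8184}{5645} - \frac{7405}{608} = - \frac{36825353}{3432160}$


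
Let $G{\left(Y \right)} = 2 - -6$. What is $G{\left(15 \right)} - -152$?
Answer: $160$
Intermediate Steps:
$G{\left(Y \right)} = 8$ ($G{\left(Y \right)} = 2 + 6 = 8$)
$G{\left(15 \right)} - -152 = 8 - -152 = 8 + 152 = 160$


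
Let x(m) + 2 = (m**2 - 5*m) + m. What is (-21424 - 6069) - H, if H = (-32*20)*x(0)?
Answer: -28773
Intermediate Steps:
x(m) = -2 + m**2 - 4*m (x(m) = -2 + ((m**2 - 5*m) + m) = -2 + (m**2 - 4*m) = -2 + m**2 - 4*m)
H = 1280 (H = (-32*20)*(-2 + 0**2 - 4*0) = -640*(-2 + 0 + 0) = -640*(-2) = 1280)
(-21424 - 6069) - H = (-21424 - 6069) - 1*1280 = -27493 - 1280 = -28773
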